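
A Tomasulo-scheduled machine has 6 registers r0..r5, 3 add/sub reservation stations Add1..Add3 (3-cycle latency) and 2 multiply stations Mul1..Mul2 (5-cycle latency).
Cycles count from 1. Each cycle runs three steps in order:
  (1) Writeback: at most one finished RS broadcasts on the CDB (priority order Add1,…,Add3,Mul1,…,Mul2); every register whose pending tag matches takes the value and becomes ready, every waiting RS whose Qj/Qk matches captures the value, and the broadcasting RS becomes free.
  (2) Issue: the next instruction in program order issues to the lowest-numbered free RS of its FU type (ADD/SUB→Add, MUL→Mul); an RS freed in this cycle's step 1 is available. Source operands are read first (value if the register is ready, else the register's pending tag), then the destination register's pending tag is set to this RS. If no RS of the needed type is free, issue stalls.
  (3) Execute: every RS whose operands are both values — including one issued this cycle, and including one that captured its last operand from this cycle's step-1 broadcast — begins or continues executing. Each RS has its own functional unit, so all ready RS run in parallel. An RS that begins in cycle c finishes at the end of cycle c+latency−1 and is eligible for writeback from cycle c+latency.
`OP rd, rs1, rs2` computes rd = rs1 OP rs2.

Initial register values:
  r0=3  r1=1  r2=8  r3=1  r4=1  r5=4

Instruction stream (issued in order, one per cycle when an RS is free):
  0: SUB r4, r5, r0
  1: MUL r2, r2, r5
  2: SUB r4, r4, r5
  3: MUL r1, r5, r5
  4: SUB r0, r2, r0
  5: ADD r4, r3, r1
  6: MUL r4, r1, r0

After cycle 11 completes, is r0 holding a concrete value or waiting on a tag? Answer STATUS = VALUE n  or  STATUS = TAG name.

STATUS = VALUE 29

c1: issue SUB r4<-Add1 | r0:3,r1:1,r2:8,r3:1,r4:Add1,r5:4
c2: issue MUL r2<-Mul1 | r0:3,r1:1,r2:Mul1,r3:1,r4:Add1,r5:4
c3: issue SUB r4<-Add2 | r0:3,r1:1,r2:Mul1,r3:1,r4:Add2,r5:4
c4: CDB Add1=1; issue MUL r1<-Mul2 | r0:3,r1:Mul2,r2:Mul1,r3:1,r4:Add2,r5:4
c5: issue SUB r0<-Add1 | r0:Add1,r1:Mul2,r2:Mul1,r3:1,r4:Add2,r5:4
c6: issue ADD r4<-Add3 | r0:Add1,r1:Mul2,r2:Mul1,r3:1,r4:Add3,r5:4
c7: CDB Add2=-3; stall | r0:Add1,r1:Mul2,r2:Mul1,r3:1,r4:Add3,r5:4
c8: CDB Mul1=32; issue MUL r4<-Mul1 | r0:Add1,r1:Mul2,r2:32,r3:1,r4:Mul1,r5:4
c9: CDB Mul2=16 | r0:Add1,r1:16,r2:32,r3:1,r4:Mul1,r5:4
c10: - | r0:Add1,r1:16,r2:32,r3:1,r4:Mul1,r5:4
c11: CDB Add1=29 | r0:29,r1:16,r2:32,r3:1,r4:Mul1,r5:4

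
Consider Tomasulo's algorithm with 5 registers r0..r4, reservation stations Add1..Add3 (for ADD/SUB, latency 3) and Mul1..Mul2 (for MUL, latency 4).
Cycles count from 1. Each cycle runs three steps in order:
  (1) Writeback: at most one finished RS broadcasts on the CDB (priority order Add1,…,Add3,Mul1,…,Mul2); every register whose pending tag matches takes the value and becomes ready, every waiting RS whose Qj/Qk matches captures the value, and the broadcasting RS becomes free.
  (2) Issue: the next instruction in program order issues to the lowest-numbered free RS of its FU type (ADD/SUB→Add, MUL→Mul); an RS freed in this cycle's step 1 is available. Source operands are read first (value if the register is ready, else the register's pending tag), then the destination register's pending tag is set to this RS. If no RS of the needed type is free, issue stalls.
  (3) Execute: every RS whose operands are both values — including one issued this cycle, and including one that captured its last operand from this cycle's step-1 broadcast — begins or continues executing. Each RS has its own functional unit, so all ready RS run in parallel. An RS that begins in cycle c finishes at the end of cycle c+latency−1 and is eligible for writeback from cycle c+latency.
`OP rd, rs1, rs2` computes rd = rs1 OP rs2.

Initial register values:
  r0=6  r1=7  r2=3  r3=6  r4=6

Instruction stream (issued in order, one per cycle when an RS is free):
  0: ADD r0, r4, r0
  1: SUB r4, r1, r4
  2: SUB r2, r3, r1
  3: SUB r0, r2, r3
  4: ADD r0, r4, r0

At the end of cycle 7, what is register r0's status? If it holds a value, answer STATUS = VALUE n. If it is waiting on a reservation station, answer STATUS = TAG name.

  c1: issue ADD r0<-Add1  regs: r0:Add1,r1:7,r2:3,r3:6,r4:6
  c2: issue SUB r4<-Add2  regs: r0:Add1,r1:7,r2:3,r3:6,r4:Add2
  c3: issue SUB r2<-Add3  regs: r0:Add1,r1:7,r2:Add3,r3:6,r4:Add2
  c4: CDB Add1=12; issue SUB r0<-Add1  regs: r0:Add1,r1:7,r2:Add3,r3:6,r4:Add2
  c5: CDB Add2=1; issue ADD r0<-Add2  regs: r0:Add2,r1:7,r2:Add3,r3:6,r4:1
  c6: CDB Add3=-1  regs: r0:Add2,r1:7,r2:-1,r3:6,r4:1
  c7: -  regs: r0:Add2,r1:7,r2:-1,r3:6,r4:1

STATUS = TAG Add2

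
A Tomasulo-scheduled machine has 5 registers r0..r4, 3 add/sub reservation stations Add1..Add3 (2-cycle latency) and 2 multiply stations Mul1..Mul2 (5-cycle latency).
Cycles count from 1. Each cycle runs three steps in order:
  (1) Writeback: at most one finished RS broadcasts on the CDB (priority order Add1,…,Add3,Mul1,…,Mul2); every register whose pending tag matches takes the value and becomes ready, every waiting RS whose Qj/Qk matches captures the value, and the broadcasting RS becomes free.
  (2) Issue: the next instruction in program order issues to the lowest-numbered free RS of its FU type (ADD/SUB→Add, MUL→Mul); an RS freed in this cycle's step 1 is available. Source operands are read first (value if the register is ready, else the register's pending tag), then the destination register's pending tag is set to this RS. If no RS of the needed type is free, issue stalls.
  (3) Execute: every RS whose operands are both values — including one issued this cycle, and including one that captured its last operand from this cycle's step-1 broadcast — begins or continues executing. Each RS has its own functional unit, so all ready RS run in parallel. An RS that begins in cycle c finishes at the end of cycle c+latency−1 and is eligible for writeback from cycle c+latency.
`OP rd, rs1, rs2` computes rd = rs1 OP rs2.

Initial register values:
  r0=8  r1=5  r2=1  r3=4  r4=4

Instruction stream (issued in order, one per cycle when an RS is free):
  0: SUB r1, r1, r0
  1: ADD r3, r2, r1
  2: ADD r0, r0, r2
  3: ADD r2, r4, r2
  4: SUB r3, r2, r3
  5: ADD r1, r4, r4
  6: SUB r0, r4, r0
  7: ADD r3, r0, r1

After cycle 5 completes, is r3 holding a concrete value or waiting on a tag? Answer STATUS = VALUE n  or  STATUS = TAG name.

STATUS = TAG Add1

cycle 1: issue SUB r1<-Add1 // r0:8,r1:Add1,r2:1,r3:4,r4:4
cycle 2: issue ADD r3<-Add2 // r0:8,r1:Add1,r2:1,r3:Add2,r4:4
cycle 3: CDB Add1=-3; issue ADD r0<-Add1 // r0:Add1,r1:-3,r2:1,r3:Add2,r4:4
cycle 4: issue ADD r2<-Add3 // r0:Add1,r1:-3,r2:Add3,r3:Add2,r4:4
cycle 5: CDB Add1=9; issue SUB r3<-Add1 // r0:9,r1:-3,r2:Add3,r3:Add1,r4:4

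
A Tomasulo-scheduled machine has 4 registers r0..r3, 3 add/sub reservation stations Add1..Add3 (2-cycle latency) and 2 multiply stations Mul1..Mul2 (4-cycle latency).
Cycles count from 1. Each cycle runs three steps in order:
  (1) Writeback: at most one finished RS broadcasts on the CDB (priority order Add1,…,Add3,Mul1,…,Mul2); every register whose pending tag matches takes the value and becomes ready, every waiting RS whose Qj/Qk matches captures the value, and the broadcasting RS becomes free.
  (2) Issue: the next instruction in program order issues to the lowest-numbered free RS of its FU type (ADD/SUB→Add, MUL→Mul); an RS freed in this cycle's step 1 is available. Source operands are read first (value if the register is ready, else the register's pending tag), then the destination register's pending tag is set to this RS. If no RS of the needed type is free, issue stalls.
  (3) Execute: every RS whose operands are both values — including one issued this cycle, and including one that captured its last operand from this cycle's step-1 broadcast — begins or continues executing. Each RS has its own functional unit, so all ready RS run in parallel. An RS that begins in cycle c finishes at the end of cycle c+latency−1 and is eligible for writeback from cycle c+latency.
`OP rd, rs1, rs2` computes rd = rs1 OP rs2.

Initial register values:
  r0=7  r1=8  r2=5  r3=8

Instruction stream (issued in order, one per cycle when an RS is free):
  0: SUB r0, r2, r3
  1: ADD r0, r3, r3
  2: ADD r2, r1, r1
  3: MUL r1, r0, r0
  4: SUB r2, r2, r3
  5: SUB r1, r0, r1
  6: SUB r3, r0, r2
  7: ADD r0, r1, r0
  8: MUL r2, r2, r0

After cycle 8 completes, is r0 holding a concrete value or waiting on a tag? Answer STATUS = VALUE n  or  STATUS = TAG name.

cycle 1: issue SUB r0<-Add1 // r0:Add1,r1:8,r2:5,r3:8
cycle 2: issue ADD r0<-Add2 // r0:Add2,r1:8,r2:5,r3:8
cycle 3: CDB Add1=-3; issue ADD r2<-Add1 // r0:Add2,r1:8,r2:Add1,r3:8
cycle 4: CDB Add2=16; issue MUL r1<-Mul1 // r0:16,r1:Mul1,r2:Add1,r3:8
cycle 5: CDB Add1=16; issue SUB r2<-Add1 // r0:16,r1:Mul1,r2:Add1,r3:8
cycle 6: issue SUB r1<-Add2 // r0:16,r1:Add2,r2:Add1,r3:8
cycle 7: CDB Add1=8; issue SUB r3<-Add1 // r0:16,r1:Add2,r2:8,r3:Add1
cycle 8: CDB Mul1=256; issue ADD r0<-Add3 // r0:Add3,r1:Add2,r2:8,r3:Add1

STATUS = TAG Add3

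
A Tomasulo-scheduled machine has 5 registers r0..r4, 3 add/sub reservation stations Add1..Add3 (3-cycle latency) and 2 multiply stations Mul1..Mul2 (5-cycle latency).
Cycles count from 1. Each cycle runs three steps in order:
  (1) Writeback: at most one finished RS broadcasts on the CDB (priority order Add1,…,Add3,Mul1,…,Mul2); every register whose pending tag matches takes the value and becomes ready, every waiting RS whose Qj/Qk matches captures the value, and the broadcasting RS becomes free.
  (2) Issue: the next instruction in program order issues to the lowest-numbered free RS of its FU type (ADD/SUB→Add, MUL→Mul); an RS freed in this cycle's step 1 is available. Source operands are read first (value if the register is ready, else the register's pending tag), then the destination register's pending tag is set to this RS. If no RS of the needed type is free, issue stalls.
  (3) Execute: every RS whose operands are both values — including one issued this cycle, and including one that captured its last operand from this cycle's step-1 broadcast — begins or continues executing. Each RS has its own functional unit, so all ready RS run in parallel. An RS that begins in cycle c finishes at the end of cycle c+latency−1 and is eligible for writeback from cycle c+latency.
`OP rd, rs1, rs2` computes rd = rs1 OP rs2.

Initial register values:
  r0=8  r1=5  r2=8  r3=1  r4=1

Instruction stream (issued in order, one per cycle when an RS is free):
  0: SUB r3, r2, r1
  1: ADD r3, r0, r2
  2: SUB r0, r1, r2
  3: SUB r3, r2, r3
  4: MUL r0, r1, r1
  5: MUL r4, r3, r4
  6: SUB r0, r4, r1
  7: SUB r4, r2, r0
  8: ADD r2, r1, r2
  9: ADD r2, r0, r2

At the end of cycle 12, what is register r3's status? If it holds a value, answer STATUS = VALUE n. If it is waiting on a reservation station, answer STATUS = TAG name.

STATUS = VALUE -8

  c1: issue SUB r3<-Add1  regs: r0:8,r1:5,r2:8,r3:Add1,r4:1
  c2: issue ADD r3<-Add2  regs: r0:8,r1:5,r2:8,r3:Add2,r4:1
  c3: issue SUB r0<-Add3  regs: r0:Add3,r1:5,r2:8,r3:Add2,r4:1
  c4: CDB Add1=3; issue SUB r3<-Add1  regs: r0:Add3,r1:5,r2:8,r3:Add1,r4:1
  c5: CDB Add2=16; issue MUL r0<-Mul1  regs: r0:Mul1,r1:5,r2:8,r3:Add1,r4:1
  c6: CDB Add3=-3; issue MUL r4<-Mul2  regs: r0:Mul1,r1:5,r2:8,r3:Add1,r4:Mul2
  c7: issue SUB r0<-Add2  regs: r0:Add2,r1:5,r2:8,r3:Add1,r4:Mul2
  c8: CDB Add1=-8; issue SUB r4<-Add1  regs: r0:Add2,r1:5,r2:8,r3:-8,r4:Add1
  c9: issue ADD r2<-Add3  regs: r0:Add2,r1:5,r2:Add3,r3:-8,r4:Add1
  c10: CDB Mul1=25; stall  regs: r0:Add2,r1:5,r2:Add3,r3:-8,r4:Add1
  c11: stall  regs: r0:Add2,r1:5,r2:Add3,r3:-8,r4:Add1
  c12: CDB Add3=13; issue ADD r2<-Add3  regs: r0:Add2,r1:5,r2:Add3,r3:-8,r4:Add1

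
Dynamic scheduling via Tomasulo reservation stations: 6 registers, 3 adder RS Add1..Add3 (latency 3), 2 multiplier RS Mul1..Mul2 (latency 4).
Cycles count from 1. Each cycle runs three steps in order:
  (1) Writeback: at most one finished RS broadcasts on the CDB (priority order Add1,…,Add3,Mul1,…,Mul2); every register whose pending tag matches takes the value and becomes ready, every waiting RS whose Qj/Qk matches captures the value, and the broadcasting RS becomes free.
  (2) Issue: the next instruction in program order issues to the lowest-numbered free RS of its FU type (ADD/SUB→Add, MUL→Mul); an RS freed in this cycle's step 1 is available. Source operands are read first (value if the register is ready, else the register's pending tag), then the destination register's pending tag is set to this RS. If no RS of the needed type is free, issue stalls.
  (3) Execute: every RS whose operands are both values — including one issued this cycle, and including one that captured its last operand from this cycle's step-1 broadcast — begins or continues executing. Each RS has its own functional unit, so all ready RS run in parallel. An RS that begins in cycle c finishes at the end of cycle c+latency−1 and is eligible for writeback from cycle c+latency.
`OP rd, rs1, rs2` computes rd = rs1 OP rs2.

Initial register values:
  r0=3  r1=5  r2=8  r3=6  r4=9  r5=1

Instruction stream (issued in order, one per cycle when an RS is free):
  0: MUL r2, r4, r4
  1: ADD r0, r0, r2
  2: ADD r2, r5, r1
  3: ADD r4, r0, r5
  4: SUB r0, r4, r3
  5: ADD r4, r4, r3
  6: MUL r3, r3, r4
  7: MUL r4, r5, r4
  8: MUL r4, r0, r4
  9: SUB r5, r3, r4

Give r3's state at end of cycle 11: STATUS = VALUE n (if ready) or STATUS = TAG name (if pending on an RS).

c1: issue MUL r2<-Mul1 | r0:3,r1:5,r2:Mul1,r3:6,r4:9,r5:1
c2: issue ADD r0<-Add1 | r0:Add1,r1:5,r2:Mul1,r3:6,r4:9,r5:1
c3: issue ADD r2<-Add2 | r0:Add1,r1:5,r2:Add2,r3:6,r4:9,r5:1
c4: issue ADD r4<-Add3 | r0:Add1,r1:5,r2:Add2,r3:6,r4:Add3,r5:1
c5: CDB Mul1=81; stall | r0:Add1,r1:5,r2:Add2,r3:6,r4:Add3,r5:1
c6: CDB Add2=6; issue SUB r0<-Add2 | r0:Add2,r1:5,r2:6,r3:6,r4:Add3,r5:1
c7: stall | r0:Add2,r1:5,r2:6,r3:6,r4:Add3,r5:1
c8: CDB Add1=84; issue ADD r4<-Add1 | r0:Add2,r1:5,r2:6,r3:6,r4:Add1,r5:1
c9: issue MUL r3<-Mul1 | r0:Add2,r1:5,r2:6,r3:Mul1,r4:Add1,r5:1
c10: issue MUL r4<-Mul2 | r0:Add2,r1:5,r2:6,r3:Mul1,r4:Mul2,r5:1
c11: CDB Add3=85; stall | r0:Add2,r1:5,r2:6,r3:Mul1,r4:Mul2,r5:1

STATUS = TAG Mul1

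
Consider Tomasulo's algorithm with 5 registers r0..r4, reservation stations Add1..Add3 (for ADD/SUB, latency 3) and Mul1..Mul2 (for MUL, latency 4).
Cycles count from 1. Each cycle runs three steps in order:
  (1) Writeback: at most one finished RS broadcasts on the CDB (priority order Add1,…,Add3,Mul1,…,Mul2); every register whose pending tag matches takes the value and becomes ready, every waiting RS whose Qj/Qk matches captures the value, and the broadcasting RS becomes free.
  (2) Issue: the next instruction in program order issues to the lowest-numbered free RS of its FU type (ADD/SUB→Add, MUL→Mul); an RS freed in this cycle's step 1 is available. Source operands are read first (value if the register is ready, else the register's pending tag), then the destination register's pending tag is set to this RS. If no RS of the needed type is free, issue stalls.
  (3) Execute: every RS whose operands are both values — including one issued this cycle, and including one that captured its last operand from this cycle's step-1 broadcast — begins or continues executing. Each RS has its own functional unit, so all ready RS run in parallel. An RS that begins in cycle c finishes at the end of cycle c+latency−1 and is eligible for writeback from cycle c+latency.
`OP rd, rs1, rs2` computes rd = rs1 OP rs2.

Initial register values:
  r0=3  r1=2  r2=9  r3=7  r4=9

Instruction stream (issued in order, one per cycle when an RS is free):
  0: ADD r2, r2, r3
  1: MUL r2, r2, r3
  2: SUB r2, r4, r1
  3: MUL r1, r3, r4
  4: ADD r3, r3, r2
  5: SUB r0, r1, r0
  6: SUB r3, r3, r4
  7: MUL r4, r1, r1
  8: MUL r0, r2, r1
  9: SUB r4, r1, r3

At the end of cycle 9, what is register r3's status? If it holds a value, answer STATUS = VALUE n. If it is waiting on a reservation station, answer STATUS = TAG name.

  c1: issue ADD r2<-Add1  regs: r0:3,r1:2,r2:Add1,r3:7,r4:9
  c2: issue MUL r2<-Mul1  regs: r0:3,r1:2,r2:Mul1,r3:7,r4:9
  c3: issue SUB r2<-Add2  regs: r0:3,r1:2,r2:Add2,r3:7,r4:9
  c4: CDB Add1=16; issue MUL r1<-Mul2  regs: r0:3,r1:Mul2,r2:Add2,r3:7,r4:9
  c5: issue ADD r3<-Add1  regs: r0:3,r1:Mul2,r2:Add2,r3:Add1,r4:9
  c6: CDB Add2=7; issue SUB r0<-Add2  regs: r0:Add2,r1:Mul2,r2:7,r3:Add1,r4:9
  c7: issue SUB r3<-Add3  regs: r0:Add2,r1:Mul2,r2:7,r3:Add3,r4:9
  c8: CDB Mul1=112; issue MUL r4<-Mul1  regs: r0:Add2,r1:Mul2,r2:7,r3:Add3,r4:Mul1
  c9: CDB Add1=14; stall  regs: r0:Add2,r1:Mul2,r2:7,r3:Add3,r4:Mul1

STATUS = TAG Add3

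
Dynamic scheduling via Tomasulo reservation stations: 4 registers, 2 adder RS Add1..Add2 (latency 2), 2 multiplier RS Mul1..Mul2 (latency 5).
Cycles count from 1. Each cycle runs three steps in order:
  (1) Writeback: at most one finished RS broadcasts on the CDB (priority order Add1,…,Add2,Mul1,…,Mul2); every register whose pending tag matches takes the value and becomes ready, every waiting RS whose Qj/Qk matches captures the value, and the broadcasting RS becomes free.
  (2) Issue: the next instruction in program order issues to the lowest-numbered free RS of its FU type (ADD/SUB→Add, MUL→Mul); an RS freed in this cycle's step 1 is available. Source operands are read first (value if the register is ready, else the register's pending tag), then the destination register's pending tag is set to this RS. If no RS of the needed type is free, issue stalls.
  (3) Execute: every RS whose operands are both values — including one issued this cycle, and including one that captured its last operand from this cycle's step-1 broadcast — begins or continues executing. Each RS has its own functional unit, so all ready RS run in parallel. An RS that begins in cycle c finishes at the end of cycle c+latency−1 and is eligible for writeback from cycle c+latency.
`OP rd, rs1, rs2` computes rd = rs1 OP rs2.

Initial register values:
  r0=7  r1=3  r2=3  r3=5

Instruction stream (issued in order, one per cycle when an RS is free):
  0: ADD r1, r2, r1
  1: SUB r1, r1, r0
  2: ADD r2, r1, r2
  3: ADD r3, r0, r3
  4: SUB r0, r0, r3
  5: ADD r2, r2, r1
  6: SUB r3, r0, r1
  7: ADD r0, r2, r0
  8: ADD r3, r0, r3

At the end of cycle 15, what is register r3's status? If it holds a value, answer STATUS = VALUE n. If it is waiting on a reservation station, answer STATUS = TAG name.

cycle 1: issue ADD r1<-Add1 // r0:7,r1:Add1,r2:3,r3:5
cycle 2: issue SUB r1<-Add2 // r0:7,r1:Add2,r2:3,r3:5
cycle 3: CDB Add1=6; issue ADD r2<-Add1 // r0:7,r1:Add2,r2:Add1,r3:5
cycle 4: stall // r0:7,r1:Add2,r2:Add1,r3:5
cycle 5: CDB Add2=-1; issue ADD r3<-Add2 // r0:7,r1:-1,r2:Add1,r3:Add2
cycle 6: stall // r0:7,r1:-1,r2:Add1,r3:Add2
cycle 7: CDB Add1=2; issue SUB r0<-Add1 // r0:Add1,r1:-1,r2:2,r3:Add2
cycle 8: CDB Add2=12; issue ADD r2<-Add2 // r0:Add1,r1:-1,r2:Add2,r3:12
cycle 9: stall // r0:Add1,r1:-1,r2:Add2,r3:12
cycle 10: CDB Add1=-5; issue SUB r3<-Add1 // r0:-5,r1:-1,r2:Add2,r3:Add1
cycle 11: CDB Add2=1; issue ADD r0<-Add2 // r0:Add2,r1:-1,r2:1,r3:Add1
cycle 12: CDB Add1=-4; issue ADD r3<-Add1 // r0:Add2,r1:-1,r2:1,r3:Add1
cycle 13: CDB Add2=-4 // r0:-4,r1:-1,r2:1,r3:Add1
cycle 14: - // r0:-4,r1:-1,r2:1,r3:Add1
cycle 15: CDB Add1=-8 // r0:-4,r1:-1,r2:1,r3:-8

STATUS = VALUE -8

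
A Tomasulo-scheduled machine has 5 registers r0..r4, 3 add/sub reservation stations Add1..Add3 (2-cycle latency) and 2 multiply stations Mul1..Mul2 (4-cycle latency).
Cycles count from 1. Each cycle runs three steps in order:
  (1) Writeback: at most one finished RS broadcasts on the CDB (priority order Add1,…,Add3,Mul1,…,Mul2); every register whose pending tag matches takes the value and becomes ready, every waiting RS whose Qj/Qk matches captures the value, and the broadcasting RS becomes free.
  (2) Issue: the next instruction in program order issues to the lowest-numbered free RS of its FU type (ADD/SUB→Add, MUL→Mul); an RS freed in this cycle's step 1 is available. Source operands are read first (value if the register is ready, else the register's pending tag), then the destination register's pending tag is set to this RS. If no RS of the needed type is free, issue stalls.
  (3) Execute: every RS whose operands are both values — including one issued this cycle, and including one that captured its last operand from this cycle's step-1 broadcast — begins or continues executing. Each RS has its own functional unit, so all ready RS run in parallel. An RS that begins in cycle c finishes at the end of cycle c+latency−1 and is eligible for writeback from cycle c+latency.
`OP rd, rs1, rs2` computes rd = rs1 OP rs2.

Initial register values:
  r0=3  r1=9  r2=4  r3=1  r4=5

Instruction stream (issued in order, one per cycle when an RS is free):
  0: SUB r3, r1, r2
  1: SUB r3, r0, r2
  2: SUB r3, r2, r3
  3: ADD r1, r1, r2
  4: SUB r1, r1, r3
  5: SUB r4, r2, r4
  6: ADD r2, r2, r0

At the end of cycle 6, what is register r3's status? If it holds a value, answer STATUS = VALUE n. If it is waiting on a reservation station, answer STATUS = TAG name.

STATUS = VALUE 5

c1: issue SUB r3<-Add1 | r0:3,r1:9,r2:4,r3:Add1,r4:5
c2: issue SUB r3<-Add2 | r0:3,r1:9,r2:4,r3:Add2,r4:5
c3: CDB Add1=5; issue SUB r3<-Add1 | r0:3,r1:9,r2:4,r3:Add1,r4:5
c4: CDB Add2=-1; issue ADD r1<-Add2 | r0:3,r1:Add2,r2:4,r3:Add1,r4:5
c5: issue SUB r1<-Add3 | r0:3,r1:Add3,r2:4,r3:Add1,r4:5
c6: CDB Add1=5; issue SUB r4<-Add1 | r0:3,r1:Add3,r2:4,r3:5,r4:Add1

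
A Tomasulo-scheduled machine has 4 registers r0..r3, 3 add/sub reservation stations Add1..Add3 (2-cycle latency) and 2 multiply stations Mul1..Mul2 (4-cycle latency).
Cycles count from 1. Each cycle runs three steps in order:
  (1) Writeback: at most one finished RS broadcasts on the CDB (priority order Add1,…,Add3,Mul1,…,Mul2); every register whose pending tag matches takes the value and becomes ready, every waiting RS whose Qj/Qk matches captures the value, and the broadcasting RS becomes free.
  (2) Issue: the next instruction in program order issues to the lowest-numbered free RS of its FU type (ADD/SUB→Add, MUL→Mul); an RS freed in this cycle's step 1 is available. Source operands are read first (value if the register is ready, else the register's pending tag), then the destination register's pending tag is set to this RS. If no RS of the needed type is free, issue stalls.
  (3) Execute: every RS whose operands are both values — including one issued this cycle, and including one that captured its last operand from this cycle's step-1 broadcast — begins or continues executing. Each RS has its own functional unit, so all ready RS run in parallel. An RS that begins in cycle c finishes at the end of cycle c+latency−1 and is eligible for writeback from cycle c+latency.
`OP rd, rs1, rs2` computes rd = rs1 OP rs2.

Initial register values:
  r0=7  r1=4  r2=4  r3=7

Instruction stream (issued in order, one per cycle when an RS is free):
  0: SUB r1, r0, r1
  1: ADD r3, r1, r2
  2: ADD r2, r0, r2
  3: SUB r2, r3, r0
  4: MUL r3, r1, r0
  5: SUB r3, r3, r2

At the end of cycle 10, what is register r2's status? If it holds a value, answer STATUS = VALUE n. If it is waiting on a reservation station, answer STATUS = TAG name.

STATUS = VALUE 0

cycle 1: issue SUB r1<-Add1 // r0:7,r1:Add1,r2:4,r3:7
cycle 2: issue ADD r3<-Add2 // r0:7,r1:Add1,r2:4,r3:Add2
cycle 3: CDB Add1=3; issue ADD r2<-Add1 // r0:7,r1:3,r2:Add1,r3:Add2
cycle 4: issue SUB r2<-Add3 // r0:7,r1:3,r2:Add3,r3:Add2
cycle 5: CDB Add1=11; issue MUL r3<-Mul1 // r0:7,r1:3,r2:Add3,r3:Mul1
cycle 6: CDB Add2=7; issue SUB r3<-Add1 // r0:7,r1:3,r2:Add3,r3:Add1
cycle 7: - // r0:7,r1:3,r2:Add3,r3:Add1
cycle 8: CDB Add3=0 // r0:7,r1:3,r2:0,r3:Add1
cycle 9: CDB Mul1=21 // r0:7,r1:3,r2:0,r3:Add1
cycle 10: - // r0:7,r1:3,r2:0,r3:Add1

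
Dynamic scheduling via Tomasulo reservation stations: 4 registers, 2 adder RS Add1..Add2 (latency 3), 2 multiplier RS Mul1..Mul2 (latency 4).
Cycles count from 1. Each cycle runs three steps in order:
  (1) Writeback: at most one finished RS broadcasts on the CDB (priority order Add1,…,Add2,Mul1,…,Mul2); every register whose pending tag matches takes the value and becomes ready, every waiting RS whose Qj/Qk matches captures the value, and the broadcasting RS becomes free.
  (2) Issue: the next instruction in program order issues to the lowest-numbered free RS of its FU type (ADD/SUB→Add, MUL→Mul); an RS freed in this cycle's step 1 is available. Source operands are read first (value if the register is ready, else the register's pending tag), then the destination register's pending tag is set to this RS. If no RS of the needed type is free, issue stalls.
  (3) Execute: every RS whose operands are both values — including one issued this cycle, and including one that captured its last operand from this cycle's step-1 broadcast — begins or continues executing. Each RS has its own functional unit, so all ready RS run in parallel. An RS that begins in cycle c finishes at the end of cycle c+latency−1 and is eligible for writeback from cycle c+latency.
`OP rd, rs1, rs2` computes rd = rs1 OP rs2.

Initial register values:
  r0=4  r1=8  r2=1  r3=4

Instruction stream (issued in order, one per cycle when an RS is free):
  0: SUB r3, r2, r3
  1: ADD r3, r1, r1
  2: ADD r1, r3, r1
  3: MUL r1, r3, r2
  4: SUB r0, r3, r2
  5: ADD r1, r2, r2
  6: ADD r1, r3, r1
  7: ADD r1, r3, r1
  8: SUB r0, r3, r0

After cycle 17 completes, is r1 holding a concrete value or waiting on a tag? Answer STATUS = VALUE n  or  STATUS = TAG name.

STATUS = VALUE 34

  c1: issue SUB r3<-Add1  regs: r0:4,r1:8,r2:1,r3:Add1
  c2: issue ADD r3<-Add2  regs: r0:4,r1:8,r2:1,r3:Add2
  c3: stall  regs: r0:4,r1:8,r2:1,r3:Add2
  c4: CDB Add1=-3; issue ADD r1<-Add1  regs: r0:4,r1:Add1,r2:1,r3:Add2
  c5: CDB Add2=16; issue MUL r1<-Mul1  regs: r0:4,r1:Mul1,r2:1,r3:16
  c6: issue SUB r0<-Add2  regs: r0:Add2,r1:Mul1,r2:1,r3:16
  c7: stall  regs: r0:Add2,r1:Mul1,r2:1,r3:16
  c8: CDB Add1=24; issue ADD r1<-Add1  regs: r0:Add2,r1:Add1,r2:1,r3:16
  c9: CDB Add2=15; issue ADD r1<-Add2  regs: r0:15,r1:Add2,r2:1,r3:16
  c10: CDB Mul1=16; stall  regs: r0:15,r1:Add2,r2:1,r3:16
  c11: CDB Add1=2; issue ADD r1<-Add1  regs: r0:15,r1:Add1,r2:1,r3:16
  c12: stall  regs: r0:15,r1:Add1,r2:1,r3:16
  c13: stall  regs: r0:15,r1:Add1,r2:1,r3:16
  c14: CDB Add2=18; issue SUB r0<-Add2  regs: r0:Add2,r1:Add1,r2:1,r3:16
  c15: -  regs: r0:Add2,r1:Add1,r2:1,r3:16
  c16: -  regs: r0:Add2,r1:Add1,r2:1,r3:16
  c17: CDB Add1=34  regs: r0:Add2,r1:34,r2:1,r3:16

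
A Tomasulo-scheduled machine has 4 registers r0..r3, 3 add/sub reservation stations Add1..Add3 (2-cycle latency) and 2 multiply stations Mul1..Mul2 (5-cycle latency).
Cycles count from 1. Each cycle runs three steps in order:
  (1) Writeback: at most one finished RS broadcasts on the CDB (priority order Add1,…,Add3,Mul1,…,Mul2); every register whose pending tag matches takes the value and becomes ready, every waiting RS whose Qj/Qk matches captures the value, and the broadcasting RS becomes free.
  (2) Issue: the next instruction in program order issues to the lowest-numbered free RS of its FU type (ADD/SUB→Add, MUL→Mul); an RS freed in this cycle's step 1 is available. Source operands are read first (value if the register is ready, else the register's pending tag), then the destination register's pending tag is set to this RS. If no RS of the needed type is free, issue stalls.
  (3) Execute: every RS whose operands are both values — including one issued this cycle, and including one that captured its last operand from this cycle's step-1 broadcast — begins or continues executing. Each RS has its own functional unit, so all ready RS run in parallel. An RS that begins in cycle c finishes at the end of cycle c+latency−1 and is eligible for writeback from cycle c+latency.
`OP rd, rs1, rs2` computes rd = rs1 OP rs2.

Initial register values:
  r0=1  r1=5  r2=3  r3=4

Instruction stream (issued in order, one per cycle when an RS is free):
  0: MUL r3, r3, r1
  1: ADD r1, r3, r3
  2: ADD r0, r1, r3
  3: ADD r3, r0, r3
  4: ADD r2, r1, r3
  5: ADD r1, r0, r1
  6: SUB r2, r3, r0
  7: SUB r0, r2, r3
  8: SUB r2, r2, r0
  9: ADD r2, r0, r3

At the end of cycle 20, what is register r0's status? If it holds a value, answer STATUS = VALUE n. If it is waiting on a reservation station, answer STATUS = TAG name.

c1: issue MUL r3<-Mul1 | r0:1,r1:5,r2:3,r3:Mul1
c2: issue ADD r1<-Add1 | r0:1,r1:Add1,r2:3,r3:Mul1
c3: issue ADD r0<-Add2 | r0:Add2,r1:Add1,r2:3,r3:Mul1
c4: issue ADD r3<-Add3 | r0:Add2,r1:Add1,r2:3,r3:Add3
c5: stall | r0:Add2,r1:Add1,r2:3,r3:Add3
c6: CDB Mul1=20; stall | r0:Add2,r1:Add1,r2:3,r3:Add3
c7: stall | r0:Add2,r1:Add1,r2:3,r3:Add3
c8: CDB Add1=40; issue ADD r2<-Add1 | r0:Add2,r1:40,r2:Add1,r3:Add3
c9: stall | r0:Add2,r1:40,r2:Add1,r3:Add3
c10: CDB Add2=60; issue ADD r1<-Add2 | r0:60,r1:Add2,r2:Add1,r3:Add3
c11: stall | r0:60,r1:Add2,r2:Add1,r3:Add3
c12: CDB Add2=100; issue SUB r2<-Add2 | r0:60,r1:100,r2:Add2,r3:Add3
c13: CDB Add3=80; issue SUB r0<-Add3 | r0:Add3,r1:100,r2:Add2,r3:80
c14: stall | r0:Add3,r1:100,r2:Add2,r3:80
c15: CDB Add1=120; issue SUB r2<-Add1 | r0:Add3,r1:100,r2:Add1,r3:80
c16: CDB Add2=20; issue ADD r2<-Add2 | r0:Add3,r1:100,r2:Add2,r3:80
c17: - | r0:Add3,r1:100,r2:Add2,r3:80
c18: CDB Add3=-60 | r0:-60,r1:100,r2:Add2,r3:80
c19: - | r0:-60,r1:100,r2:Add2,r3:80
c20: CDB Add1=80 | r0:-60,r1:100,r2:Add2,r3:80

STATUS = VALUE -60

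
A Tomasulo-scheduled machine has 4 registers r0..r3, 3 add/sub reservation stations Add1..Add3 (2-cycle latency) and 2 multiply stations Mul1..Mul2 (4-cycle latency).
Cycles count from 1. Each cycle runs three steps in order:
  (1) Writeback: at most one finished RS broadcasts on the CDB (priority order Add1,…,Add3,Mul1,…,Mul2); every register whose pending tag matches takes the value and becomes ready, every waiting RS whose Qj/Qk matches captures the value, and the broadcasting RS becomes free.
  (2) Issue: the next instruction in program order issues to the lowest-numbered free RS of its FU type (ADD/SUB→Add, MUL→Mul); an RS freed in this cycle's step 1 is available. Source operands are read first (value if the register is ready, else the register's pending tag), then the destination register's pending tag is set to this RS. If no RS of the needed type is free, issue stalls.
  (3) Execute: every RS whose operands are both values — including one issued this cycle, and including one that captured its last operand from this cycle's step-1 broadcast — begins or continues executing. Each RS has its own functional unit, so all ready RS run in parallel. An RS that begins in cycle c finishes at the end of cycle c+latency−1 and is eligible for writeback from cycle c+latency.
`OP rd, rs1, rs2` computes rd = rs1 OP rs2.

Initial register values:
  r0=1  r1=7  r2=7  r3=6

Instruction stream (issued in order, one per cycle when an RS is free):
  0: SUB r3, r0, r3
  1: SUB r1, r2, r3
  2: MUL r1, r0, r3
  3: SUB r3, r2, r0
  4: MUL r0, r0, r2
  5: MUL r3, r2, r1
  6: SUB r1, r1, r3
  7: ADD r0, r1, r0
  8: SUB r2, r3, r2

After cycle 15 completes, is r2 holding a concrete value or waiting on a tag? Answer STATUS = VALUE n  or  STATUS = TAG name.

c1: issue SUB r3<-Add1 | r0:1,r1:7,r2:7,r3:Add1
c2: issue SUB r1<-Add2 | r0:1,r1:Add2,r2:7,r3:Add1
c3: CDB Add1=-5; issue MUL r1<-Mul1 | r0:1,r1:Mul1,r2:7,r3:-5
c4: issue SUB r3<-Add1 | r0:1,r1:Mul1,r2:7,r3:Add1
c5: CDB Add2=12; issue MUL r0<-Mul2 | r0:Mul2,r1:Mul1,r2:7,r3:Add1
c6: CDB Add1=6; stall | r0:Mul2,r1:Mul1,r2:7,r3:6
c7: CDB Mul1=-5; issue MUL r3<-Mul1 | r0:Mul2,r1:-5,r2:7,r3:Mul1
c8: issue SUB r1<-Add1 | r0:Mul2,r1:Add1,r2:7,r3:Mul1
c9: CDB Mul2=7; issue ADD r0<-Add2 | r0:Add2,r1:Add1,r2:7,r3:Mul1
c10: issue SUB r2<-Add3 | r0:Add2,r1:Add1,r2:Add3,r3:Mul1
c11: CDB Mul1=-35 | r0:Add2,r1:Add1,r2:Add3,r3:-35
c12: - | r0:Add2,r1:Add1,r2:Add3,r3:-35
c13: CDB Add1=30 | r0:Add2,r1:30,r2:Add3,r3:-35
c14: CDB Add3=-42 | r0:Add2,r1:30,r2:-42,r3:-35
c15: CDB Add2=37 | r0:37,r1:30,r2:-42,r3:-35

STATUS = VALUE -42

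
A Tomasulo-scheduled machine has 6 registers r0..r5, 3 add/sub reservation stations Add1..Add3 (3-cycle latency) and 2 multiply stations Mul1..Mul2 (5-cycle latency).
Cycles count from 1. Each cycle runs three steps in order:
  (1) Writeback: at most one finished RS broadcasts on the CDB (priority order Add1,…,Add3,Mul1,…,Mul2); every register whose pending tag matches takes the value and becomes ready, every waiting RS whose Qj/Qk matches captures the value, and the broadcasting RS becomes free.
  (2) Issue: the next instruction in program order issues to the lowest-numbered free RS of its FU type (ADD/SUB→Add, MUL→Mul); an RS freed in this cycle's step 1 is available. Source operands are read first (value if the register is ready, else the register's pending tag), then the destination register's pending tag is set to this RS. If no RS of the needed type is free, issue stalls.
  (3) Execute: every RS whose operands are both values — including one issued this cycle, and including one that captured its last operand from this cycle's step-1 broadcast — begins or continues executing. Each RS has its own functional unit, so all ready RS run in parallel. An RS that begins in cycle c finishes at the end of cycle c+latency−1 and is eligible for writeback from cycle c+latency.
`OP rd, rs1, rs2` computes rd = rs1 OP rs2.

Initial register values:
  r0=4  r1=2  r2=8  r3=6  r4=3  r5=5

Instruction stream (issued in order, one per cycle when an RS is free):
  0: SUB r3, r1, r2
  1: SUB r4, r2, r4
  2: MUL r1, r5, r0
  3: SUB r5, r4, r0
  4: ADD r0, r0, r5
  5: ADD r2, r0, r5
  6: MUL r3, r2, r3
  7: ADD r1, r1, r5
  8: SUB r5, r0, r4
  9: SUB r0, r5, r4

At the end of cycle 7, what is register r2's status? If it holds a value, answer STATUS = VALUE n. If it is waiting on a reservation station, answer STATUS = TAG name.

STATUS = TAG Add3

c1: issue SUB r3<-Add1 | r0:4,r1:2,r2:8,r3:Add1,r4:3,r5:5
c2: issue SUB r4<-Add2 | r0:4,r1:2,r2:8,r3:Add1,r4:Add2,r5:5
c3: issue MUL r1<-Mul1 | r0:4,r1:Mul1,r2:8,r3:Add1,r4:Add2,r5:5
c4: CDB Add1=-6; issue SUB r5<-Add1 | r0:4,r1:Mul1,r2:8,r3:-6,r4:Add2,r5:Add1
c5: CDB Add2=5; issue ADD r0<-Add2 | r0:Add2,r1:Mul1,r2:8,r3:-6,r4:5,r5:Add1
c6: issue ADD r2<-Add3 | r0:Add2,r1:Mul1,r2:Add3,r3:-6,r4:5,r5:Add1
c7: issue MUL r3<-Mul2 | r0:Add2,r1:Mul1,r2:Add3,r3:Mul2,r4:5,r5:Add1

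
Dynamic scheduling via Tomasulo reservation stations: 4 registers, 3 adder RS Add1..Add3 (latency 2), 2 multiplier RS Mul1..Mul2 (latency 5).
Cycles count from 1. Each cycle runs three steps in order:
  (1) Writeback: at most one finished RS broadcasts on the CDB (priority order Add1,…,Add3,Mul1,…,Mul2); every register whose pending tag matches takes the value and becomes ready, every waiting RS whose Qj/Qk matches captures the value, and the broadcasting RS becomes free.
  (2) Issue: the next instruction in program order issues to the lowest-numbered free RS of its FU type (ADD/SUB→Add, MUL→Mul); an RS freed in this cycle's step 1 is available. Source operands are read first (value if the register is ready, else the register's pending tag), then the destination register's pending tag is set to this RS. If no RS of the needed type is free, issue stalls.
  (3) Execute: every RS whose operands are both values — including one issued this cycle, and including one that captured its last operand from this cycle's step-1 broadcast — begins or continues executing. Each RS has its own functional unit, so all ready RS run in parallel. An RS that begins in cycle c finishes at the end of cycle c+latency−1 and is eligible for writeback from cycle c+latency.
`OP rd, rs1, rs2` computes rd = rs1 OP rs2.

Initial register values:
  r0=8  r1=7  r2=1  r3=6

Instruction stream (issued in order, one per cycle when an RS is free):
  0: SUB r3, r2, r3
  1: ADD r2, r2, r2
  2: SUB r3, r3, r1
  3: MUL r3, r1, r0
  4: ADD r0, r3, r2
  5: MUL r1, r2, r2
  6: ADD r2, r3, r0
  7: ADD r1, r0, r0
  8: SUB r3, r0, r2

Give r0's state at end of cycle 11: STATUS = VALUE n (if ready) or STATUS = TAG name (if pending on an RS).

STATUS = VALUE 58

cycle 1: issue SUB r3<-Add1 // r0:8,r1:7,r2:1,r3:Add1
cycle 2: issue ADD r2<-Add2 // r0:8,r1:7,r2:Add2,r3:Add1
cycle 3: CDB Add1=-5; issue SUB r3<-Add1 // r0:8,r1:7,r2:Add2,r3:Add1
cycle 4: CDB Add2=2; issue MUL r3<-Mul1 // r0:8,r1:7,r2:2,r3:Mul1
cycle 5: CDB Add1=-12; issue ADD r0<-Add1 // r0:Add1,r1:7,r2:2,r3:Mul1
cycle 6: issue MUL r1<-Mul2 // r0:Add1,r1:Mul2,r2:2,r3:Mul1
cycle 7: issue ADD r2<-Add2 // r0:Add1,r1:Mul2,r2:Add2,r3:Mul1
cycle 8: issue ADD r1<-Add3 // r0:Add1,r1:Add3,r2:Add2,r3:Mul1
cycle 9: CDB Mul1=56; stall // r0:Add1,r1:Add3,r2:Add2,r3:56
cycle 10: stall // r0:Add1,r1:Add3,r2:Add2,r3:56
cycle 11: CDB Add1=58; issue SUB r3<-Add1 // r0:58,r1:Add3,r2:Add2,r3:Add1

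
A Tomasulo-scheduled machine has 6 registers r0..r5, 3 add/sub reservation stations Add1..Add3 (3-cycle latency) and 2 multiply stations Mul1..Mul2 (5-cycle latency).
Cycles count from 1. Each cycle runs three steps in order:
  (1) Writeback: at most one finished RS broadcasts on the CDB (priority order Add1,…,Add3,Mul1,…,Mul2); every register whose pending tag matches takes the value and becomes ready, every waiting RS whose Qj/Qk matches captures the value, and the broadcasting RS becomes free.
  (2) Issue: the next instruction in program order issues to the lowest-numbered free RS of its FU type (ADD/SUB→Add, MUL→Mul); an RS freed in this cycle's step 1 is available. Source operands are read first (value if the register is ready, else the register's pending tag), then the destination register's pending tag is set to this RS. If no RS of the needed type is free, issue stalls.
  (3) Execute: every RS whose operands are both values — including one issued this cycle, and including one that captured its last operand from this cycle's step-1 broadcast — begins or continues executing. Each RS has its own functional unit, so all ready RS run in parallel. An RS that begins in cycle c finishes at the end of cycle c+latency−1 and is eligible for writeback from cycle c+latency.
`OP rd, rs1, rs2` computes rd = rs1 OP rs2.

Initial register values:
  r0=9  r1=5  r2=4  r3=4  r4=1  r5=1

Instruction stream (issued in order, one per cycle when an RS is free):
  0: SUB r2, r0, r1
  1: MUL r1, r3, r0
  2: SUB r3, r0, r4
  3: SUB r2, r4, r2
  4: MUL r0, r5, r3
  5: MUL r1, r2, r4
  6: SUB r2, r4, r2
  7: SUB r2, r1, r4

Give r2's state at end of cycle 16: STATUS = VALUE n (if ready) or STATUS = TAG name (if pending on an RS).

STATUS = VALUE -4

cycle 1: issue SUB r2<-Add1 // r0:9,r1:5,r2:Add1,r3:4,r4:1,r5:1
cycle 2: issue MUL r1<-Mul1 // r0:9,r1:Mul1,r2:Add1,r3:4,r4:1,r5:1
cycle 3: issue SUB r3<-Add2 // r0:9,r1:Mul1,r2:Add1,r3:Add2,r4:1,r5:1
cycle 4: CDB Add1=4; issue SUB r2<-Add1 // r0:9,r1:Mul1,r2:Add1,r3:Add2,r4:1,r5:1
cycle 5: issue MUL r0<-Mul2 // r0:Mul2,r1:Mul1,r2:Add1,r3:Add2,r4:1,r5:1
cycle 6: CDB Add2=8; stall // r0:Mul2,r1:Mul1,r2:Add1,r3:8,r4:1,r5:1
cycle 7: CDB Add1=-3; stall // r0:Mul2,r1:Mul1,r2:-3,r3:8,r4:1,r5:1
cycle 8: CDB Mul1=36; issue MUL r1<-Mul1 // r0:Mul2,r1:Mul1,r2:-3,r3:8,r4:1,r5:1
cycle 9: issue SUB r2<-Add1 // r0:Mul2,r1:Mul1,r2:Add1,r3:8,r4:1,r5:1
cycle 10: issue SUB r2<-Add2 // r0:Mul2,r1:Mul1,r2:Add2,r3:8,r4:1,r5:1
cycle 11: CDB Mul2=8 // r0:8,r1:Mul1,r2:Add2,r3:8,r4:1,r5:1
cycle 12: CDB Add1=4 // r0:8,r1:Mul1,r2:Add2,r3:8,r4:1,r5:1
cycle 13: CDB Mul1=-3 // r0:8,r1:-3,r2:Add2,r3:8,r4:1,r5:1
cycle 14: - // r0:8,r1:-3,r2:Add2,r3:8,r4:1,r5:1
cycle 15: - // r0:8,r1:-3,r2:Add2,r3:8,r4:1,r5:1
cycle 16: CDB Add2=-4 // r0:8,r1:-3,r2:-4,r3:8,r4:1,r5:1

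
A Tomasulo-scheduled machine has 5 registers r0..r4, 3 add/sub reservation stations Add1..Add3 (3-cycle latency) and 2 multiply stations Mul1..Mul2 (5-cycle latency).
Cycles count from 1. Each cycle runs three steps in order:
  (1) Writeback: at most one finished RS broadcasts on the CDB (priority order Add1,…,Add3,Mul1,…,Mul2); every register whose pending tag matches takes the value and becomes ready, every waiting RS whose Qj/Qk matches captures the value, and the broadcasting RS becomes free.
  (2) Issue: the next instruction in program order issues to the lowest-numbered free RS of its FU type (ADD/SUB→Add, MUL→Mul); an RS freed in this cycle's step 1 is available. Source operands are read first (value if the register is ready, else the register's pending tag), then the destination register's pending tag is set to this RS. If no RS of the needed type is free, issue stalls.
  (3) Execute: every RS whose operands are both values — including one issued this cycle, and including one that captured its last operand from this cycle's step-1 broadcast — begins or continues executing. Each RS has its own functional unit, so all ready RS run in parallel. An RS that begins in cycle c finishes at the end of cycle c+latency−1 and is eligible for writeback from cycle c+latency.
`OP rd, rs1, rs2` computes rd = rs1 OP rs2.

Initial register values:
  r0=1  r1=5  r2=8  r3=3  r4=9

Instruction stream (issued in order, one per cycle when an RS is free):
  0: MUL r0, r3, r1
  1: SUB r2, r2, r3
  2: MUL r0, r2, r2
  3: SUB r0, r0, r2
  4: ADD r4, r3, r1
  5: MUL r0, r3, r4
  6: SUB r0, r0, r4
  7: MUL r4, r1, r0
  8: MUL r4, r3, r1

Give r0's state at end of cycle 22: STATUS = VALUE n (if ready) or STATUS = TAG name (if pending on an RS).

cycle 1: issue MUL r0<-Mul1 // r0:Mul1,r1:5,r2:8,r3:3,r4:9
cycle 2: issue SUB r2<-Add1 // r0:Mul1,r1:5,r2:Add1,r3:3,r4:9
cycle 3: issue MUL r0<-Mul2 // r0:Mul2,r1:5,r2:Add1,r3:3,r4:9
cycle 4: issue SUB r0<-Add2 // r0:Add2,r1:5,r2:Add1,r3:3,r4:9
cycle 5: CDB Add1=5; issue ADD r4<-Add1 // r0:Add2,r1:5,r2:5,r3:3,r4:Add1
cycle 6: CDB Mul1=15; issue MUL r0<-Mul1 // r0:Mul1,r1:5,r2:5,r3:3,r4:Add1
cycle 7: issue SUB r0<-Add3 // r0:Add3,r1:5,r2:5,r3:3,r4:Add1
cycle 8: CDB Add1=8; stall // r0:Add3,r1:5,r2:5,r3:3,r4:8
cycle 9: stall // r0:Add3,r1:5,r2:5,r3:3,r4:8
cycle 10: CDB Mul2=25; issue MUL r4<-Mul2 // r0:Add3,r1:5,r2:5,r3:3,r4:Mul2
cycle 11: stall // r0:Add3,r1:5,r2:5,r3:3,r4:Mul2
cycle 12: stall // r0:Add3,r1:5,r2:5,r3:3,r4:Mul2
cycle 13: CDB Add2=20; stall // r0:Add3,r1:5,r2:5,r3:3,r4:Mul2
cycle 14: CDB Mul1=24; issue MUL r4<-Mul1 // r0:Add3,r1:5,r2:5,r3:3,r4:Mul1
cycle 15: - // r0:Add3,r1:5,r2:5,r3:3,r4:Mul1
cycle 16: - // r0:Add3,r1:5,r2:5,r3:3,r4:Mul1
cycle 17: CDB Add3=16 // r0:16,r1:5,r2:5,r3:3,r4:Mul1
cycle 18: - // r0:16,r1:5,r2:5,r3:3,r4:Mul1
cycle 19: CDB Mul1=15 // r0:16,r1:5,r2:5,r3:3,r4:15
cycle 20: - // r0:16,r1:5,r2:5,r3:3,r4:15
cycle 21: - // r0:16,r1:5,r2:5,r3:3,r4:15
cycle 22: CDB Mul2=80 // r0:16,r1:5,r2:5,r3:3,r4:15

STATUS = VALUE 16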